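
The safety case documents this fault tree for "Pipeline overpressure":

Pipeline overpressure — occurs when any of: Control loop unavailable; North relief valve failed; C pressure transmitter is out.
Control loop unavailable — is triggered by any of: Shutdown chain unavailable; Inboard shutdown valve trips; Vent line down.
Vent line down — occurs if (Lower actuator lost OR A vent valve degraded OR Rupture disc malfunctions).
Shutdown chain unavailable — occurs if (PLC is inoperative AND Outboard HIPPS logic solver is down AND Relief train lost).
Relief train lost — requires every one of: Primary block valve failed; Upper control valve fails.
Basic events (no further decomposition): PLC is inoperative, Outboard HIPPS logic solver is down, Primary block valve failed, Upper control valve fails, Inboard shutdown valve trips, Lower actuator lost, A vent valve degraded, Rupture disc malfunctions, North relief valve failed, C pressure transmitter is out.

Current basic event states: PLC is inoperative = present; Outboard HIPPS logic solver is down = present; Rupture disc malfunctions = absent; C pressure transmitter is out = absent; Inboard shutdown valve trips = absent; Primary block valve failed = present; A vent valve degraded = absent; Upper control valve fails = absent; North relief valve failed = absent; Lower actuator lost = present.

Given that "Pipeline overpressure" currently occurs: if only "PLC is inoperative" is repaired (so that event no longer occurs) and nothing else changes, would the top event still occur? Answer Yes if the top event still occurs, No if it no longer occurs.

Counterfactual: set "PLC is inoperative" to not occurred.
Relief train lost [AND]: Primary block valve failed=occurs, Upper control valve fails=not → not all inputs occur → does not occur.
Shutdown chain unavailable [AND]: PLC is inoperative=not, Outboard HIPPS logic solver is down=occurs, Relief train lost=not → not all inputs occur → does not occur.
Vent line down [OR]: Lower actuator lost=occurs, A vent valve degraded=not, Rupture disc malfunctions=not → at least one input occurs → occurs.
Control loop unavailable [OR]: Shutdown chain unavailable=not, Inboard shutdown valve trips=not, Vent line down=occurs → at least one input occurs → occurs.
Pipeline overpressure [OR]: Control loop unavailable=occurs, North relief valve failed=not, C pressure transmitter is out=not → at least one input occurs → occurs.

Yes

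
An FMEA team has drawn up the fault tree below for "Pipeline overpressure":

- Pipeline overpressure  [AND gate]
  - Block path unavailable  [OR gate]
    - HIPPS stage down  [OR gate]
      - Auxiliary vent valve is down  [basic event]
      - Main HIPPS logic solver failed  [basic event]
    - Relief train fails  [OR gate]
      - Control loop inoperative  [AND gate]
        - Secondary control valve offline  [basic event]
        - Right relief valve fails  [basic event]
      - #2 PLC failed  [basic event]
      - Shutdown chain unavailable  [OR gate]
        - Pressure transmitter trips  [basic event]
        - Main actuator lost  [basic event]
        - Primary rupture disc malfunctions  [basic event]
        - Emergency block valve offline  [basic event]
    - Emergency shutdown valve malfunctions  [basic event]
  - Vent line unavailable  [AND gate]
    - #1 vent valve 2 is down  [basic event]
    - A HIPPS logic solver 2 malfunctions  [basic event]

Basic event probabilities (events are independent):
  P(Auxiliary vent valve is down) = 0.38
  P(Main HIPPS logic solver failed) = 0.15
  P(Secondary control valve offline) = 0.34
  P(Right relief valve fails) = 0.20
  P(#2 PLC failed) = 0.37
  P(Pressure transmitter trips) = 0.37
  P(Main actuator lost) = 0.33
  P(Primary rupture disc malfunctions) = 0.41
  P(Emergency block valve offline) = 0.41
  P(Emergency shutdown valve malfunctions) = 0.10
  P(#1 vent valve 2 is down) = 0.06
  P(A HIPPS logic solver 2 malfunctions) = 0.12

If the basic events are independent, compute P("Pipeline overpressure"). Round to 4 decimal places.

P(HIPPS stage down) [OR] = 1 − (1−0.38) × (1−0.15) = 0.473000
P(Control loop inoperative) [AND] = 0.34 × 0.20 = 0.068000
P(Shutdown chain unavailable) [OR] = 1 − (1−0.37) × (1−0.33) × (1−0.41) × (1−0.41) = 0.853067
P(Relief train fails) [OR] = 1 − (1−0.068000) × (1−0.37) × (1−0.853067) = 0.913727
P(Block path unavailable) [OR] = 1 − (1−0.473000) × (1−0.913727) × (1−0.10) = 0.959081
P(Vent line unavailable) [AND] = 0.06 × 0.12 = 0.007200
P(Pipeline overpressure) [AND] = 0.959081 × 0.007200 = 0.006905
Rounded to 4 decimal places: P(Pipeline overpressure) ≈ 0.0069.

0.0069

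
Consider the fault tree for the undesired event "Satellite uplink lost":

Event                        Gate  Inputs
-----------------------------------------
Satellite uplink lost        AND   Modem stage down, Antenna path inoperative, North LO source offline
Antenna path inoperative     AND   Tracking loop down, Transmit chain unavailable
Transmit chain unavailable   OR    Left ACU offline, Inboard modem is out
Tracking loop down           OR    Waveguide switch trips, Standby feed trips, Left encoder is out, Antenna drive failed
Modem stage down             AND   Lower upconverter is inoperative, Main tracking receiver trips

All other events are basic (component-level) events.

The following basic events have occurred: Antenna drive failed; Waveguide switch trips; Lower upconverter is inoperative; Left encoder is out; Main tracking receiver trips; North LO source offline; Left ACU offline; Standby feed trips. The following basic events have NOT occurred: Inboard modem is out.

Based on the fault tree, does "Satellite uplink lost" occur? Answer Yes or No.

Yes

Modem stage down [AND]: Lower upconverter is inoperative=occurs, Main tracking receiver trips=occurs → all inputs occur → occurs.
Tracking loop down [OR]: Waveguide switch trips=occurs, Standby feed trips=occurs, Left encoder is out=occurs, Antenna drive failed=occurs → at least one input occurs → occurs.
Transmit chain unavailable [OR]: Left ACU offline=occurs, Inboard modem is out=not → at least one input occurs → occurs.
Antenna path inoperative [AND]: Tracking loop down=occurs, Transmit chain unavailable=occurs → all inputs occur → occurs.
Satellite uplink lost [AND]: Modem stage down=occurs, Antenna path inoperative=occurs, North LO source offline=occurs → all inputs occur → occurs.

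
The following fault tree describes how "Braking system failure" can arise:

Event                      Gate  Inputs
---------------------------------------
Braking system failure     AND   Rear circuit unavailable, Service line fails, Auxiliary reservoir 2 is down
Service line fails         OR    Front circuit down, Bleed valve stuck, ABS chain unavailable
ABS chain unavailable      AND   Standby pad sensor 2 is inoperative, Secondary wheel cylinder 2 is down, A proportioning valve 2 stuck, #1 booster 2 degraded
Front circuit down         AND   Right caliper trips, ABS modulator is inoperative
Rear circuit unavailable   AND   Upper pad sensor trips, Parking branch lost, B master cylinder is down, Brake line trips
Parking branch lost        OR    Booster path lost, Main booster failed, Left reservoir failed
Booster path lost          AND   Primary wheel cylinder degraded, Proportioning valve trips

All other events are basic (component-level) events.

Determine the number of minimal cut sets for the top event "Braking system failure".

9

Booster path lost [AND]: one cut set from each child combined → 1 × 1 = 1 cut set(s).
Parking branch lost [OR]: union of children's cut sets → 3 cut set(s).
Rear circuit unavailable [AND]: one cut set from each child combined → 1 × 3 × 1 × 1 = 3 cut set(s).
Front circuit down [AND]: one cut set from each child combined → 1 × 1 = 1 cut set(s).
ABS chain unavailable [AND]: one cut set from each child combined → 1 × 1 × 1 × 1 = 1 cut set(s).
Service line fails [OR]: union of children's cut sets → 3 cut set(s).
Braking system failure [AND]: one cut set from each child combined → 3 × 3 × 1 = 9 cut set(s).
Minimal cut sets: {ABS modulator is inoperative, Auxiliary reservoir 2 is down, B master cylinder is down, Brake line trips, Primary wheel cylinder degraded, Proportioning valve trips, Right caliper trips, Upper pad sensor trips}; {Auxiliary reservoir 2 is down, B master cylinder is down, Bleed valve stuck, Brake line trips, Primary wheel cylinder degraded, Proportioning valve trips, Upper pad sensor trips}; {#1 booster 2 degraded, A proportioning valve 2 stuck, Auxiliary reservoir 2 is down, B master cylinder is down, Brake line trips, Primary wheel cylinder degraded, Proportioning valve trips, Secondary wheel cylinder 2 is down, Standby pad sensor 2 is inoperative, Upper pad sensor trips}; {ABS modulator is inoperative, Auxiliary reservoir 2 is down, B master cylinder is down, Brake line trips, Main booster failed, Right caliper trips, Upper pad sensor trips}; {Auxiliary reservoir 2 is down, B master cylinder is down, Bleed valve stuck, Brake line trips, Main booster failed, Upper pad sensor trips}; {#1 booster 2 degraded, A proportioning valve 2 stuck, Auxiliary reservoir 2 is down, B master cylinder is down, Brake line trips, Main booster failed, Secondary wheel cylinder 2 is down, Standby pad sensor 2 is inoperative, Upper pad sensor trips}; {ABS modulator is inoperative, Auxiliary reservoir 2 is down, B master cylinder is down, Brake line trips, Left reservoir failed, Right caliper trips, Upper pad sensor trips}; {Auxiliary reservoir 2 is down, B master cylinder is down, Bleed valve stuck, Brake line trips, Left reservoir failed, Upper pad sensor trips}; {#1 booster 2 degraded, A proportioning valve 2 stuck, Auxiliary reservoir 2 is down, B master cylinder is down, Brake line trips, Left reservoir failed, Secondary wheel cylinder 2 is down, Standby pad sensor 2 is inoperative, Upper pad sensor trips}.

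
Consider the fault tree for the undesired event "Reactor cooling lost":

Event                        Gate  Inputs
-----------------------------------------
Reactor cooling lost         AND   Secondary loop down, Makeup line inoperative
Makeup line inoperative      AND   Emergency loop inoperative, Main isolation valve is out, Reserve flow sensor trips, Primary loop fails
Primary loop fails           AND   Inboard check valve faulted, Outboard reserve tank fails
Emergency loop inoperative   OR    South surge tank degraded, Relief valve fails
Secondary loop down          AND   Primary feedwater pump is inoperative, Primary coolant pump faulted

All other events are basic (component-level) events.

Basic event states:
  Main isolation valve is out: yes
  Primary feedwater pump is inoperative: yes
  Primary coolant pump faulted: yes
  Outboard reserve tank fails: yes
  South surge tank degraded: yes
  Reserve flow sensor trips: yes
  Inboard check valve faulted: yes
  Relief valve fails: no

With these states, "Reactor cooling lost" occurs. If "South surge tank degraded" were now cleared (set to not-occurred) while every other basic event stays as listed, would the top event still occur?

No

Counterfactual: set "South surge tank degraded" to not occurred.
Secondary loop down [AND]: Primary feedwater pump is inoperative=occurs, Primary coolant pump faulted=occurs → all inputs occur → occurs.
Emergency loop inoperative [OR]: South surge tank degraded=not, Relief valve fails=not → no input occurs → does not occur.
Primary loop fails [AND]: Inboard check valve faulted=occurs, Outboard reserve tank fails=occurs → all inputs occur → occurs.
Makeup line inoperative [AND]: Emergency loop inoperative=not, Main isolation valve is out=occurs, Reserve flow sensor trips=occurs, Primary loop fails=occurs → not all inputs occur → does not occur.
Reactor cooling lost [AND]: Secondary loop down=occurs, Makeup line inoperative=not → not all inputs occur → does not occur.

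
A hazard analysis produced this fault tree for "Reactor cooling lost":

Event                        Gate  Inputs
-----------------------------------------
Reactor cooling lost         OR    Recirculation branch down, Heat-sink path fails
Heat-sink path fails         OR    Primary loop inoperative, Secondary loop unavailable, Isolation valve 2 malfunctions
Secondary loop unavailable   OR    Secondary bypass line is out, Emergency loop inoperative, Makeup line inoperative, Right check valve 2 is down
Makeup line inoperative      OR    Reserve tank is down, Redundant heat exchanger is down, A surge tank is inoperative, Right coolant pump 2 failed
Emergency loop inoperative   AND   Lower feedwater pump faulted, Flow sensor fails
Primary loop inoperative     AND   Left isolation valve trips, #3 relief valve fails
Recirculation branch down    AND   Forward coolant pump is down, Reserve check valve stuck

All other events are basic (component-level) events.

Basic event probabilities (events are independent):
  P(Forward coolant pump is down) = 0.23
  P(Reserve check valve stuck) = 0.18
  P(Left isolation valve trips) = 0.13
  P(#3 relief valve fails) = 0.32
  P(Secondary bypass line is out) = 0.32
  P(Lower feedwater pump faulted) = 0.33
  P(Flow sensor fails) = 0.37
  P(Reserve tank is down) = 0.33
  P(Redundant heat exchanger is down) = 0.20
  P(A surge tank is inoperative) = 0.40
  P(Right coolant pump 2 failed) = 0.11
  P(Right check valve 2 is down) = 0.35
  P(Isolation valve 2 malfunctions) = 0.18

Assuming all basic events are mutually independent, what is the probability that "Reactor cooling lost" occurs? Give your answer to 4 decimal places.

P(Recirculation branch down) [AND] = 0.23 × 0.18 = 0.041400
P(Primary loop inoperative) [AND] = 0.13 × 0.32 = 0.041600
P(Emergency loop inoperative) [AND] = 0.33 × 0.37 = 0.122100
P(Makeup line inoperative) [OR] = 1 − (1−0.33) × (1−0.20) × (1−0.40) × (1−0.11) = 0.713776
P(Secondary loop unavailable) [OR] = 1 − (1−0.32) × (1−0.122100) × (1−0.713776) × (1−0.35) = 0.888936
P(Heat-sink path fails) [OR] = 1 − (1−0.041600) × (1−0.888936) × (1−0.18) = 0.912716
P(Reactor cooling lost) [OR] = 1 − (1−0.041400) × (1−0.912716) = 0.916330
Rounded to 4 decimal places: P(Reactor cooling lost) ≈ 0.9163.

0.9163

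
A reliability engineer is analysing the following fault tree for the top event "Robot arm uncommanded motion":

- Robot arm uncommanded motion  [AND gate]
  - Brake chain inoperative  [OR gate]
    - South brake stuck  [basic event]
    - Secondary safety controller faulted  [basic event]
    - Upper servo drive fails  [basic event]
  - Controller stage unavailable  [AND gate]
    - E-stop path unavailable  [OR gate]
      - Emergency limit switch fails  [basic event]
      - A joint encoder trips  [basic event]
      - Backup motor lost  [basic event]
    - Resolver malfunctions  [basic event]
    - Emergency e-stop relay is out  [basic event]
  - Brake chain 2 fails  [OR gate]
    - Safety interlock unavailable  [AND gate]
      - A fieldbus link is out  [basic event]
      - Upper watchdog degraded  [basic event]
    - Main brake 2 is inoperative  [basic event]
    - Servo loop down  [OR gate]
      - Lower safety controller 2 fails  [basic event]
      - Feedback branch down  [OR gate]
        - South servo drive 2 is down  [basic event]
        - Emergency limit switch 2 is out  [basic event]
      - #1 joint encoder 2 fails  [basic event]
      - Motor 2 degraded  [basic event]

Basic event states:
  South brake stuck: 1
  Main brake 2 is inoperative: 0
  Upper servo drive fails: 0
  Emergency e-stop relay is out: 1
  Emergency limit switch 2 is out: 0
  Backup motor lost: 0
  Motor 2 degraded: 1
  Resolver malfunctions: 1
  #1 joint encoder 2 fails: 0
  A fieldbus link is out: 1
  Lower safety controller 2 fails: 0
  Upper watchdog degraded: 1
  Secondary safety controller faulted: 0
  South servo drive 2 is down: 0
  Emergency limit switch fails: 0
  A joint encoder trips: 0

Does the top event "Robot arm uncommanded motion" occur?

Brake chain inoperative [OR]: South brake stuck=occurs, Secondary safety controller faulted=not, Upper servo drive fails=not → at least one input occurs → occurs.
E-stop path unavailable [OR]: Emergency limit switch fails=not, A joint encoder trips=not, Backup motor lost=not → no input occurs → does not occur.
Controller stage unavailable [AND]: E-stop path unavailable=not, Resolver malfunctions=occurs, Emergency e-stop relay is out=occurs → not all inputs occur → does not occur.
Safety interlock unavailable [AND]: A fieldbus link is out=occurs, Upper watchdog degraded=occurs → all inputs occur → occurs.
Feedback branch down [OR]: South servo drive 2 is down=not, Emergency limit switch 2 is out=not → no input occurs → does not occur.
Servo loop down [OR]: Lower safety controller 2 fails=not, Feedback branch down=not, #1 joint encoder 2 fails=not, Motor 2 degraded=occurs → at least one input occurs → occurs.
Brake chain 2 fails [OR]: Safety interlock unavailable=occurs, Main brake 2 is inoperative=not, Servo loop down=occurs → at least one input occurs → occurs.
Robot arm uncommanded motion [AND]: Brake chain inoperative=occurs, Controller stage unavailable=not, Brake chain 2 fails=occurs → not all inputs occur → does not occur.

No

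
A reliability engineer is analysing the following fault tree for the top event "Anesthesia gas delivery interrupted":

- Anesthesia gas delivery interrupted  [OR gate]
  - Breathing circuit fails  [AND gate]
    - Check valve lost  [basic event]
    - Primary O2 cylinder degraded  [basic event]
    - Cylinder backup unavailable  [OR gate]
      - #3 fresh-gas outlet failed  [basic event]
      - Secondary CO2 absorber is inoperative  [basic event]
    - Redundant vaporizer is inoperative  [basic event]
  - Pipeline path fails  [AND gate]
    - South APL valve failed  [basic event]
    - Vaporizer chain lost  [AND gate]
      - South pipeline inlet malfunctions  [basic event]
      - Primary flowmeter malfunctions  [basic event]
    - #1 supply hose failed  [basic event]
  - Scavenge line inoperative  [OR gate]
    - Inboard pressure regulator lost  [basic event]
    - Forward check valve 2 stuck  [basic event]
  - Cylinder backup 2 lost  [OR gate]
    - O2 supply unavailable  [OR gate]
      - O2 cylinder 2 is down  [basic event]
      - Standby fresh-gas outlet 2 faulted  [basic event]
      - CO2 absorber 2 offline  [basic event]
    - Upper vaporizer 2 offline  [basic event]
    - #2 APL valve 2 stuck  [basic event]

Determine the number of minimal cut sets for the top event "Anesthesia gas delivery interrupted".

Cylinder backup unavailable [OR]: union of children's cut sets → 2 cut set(s).
Breathing circuit fails [AND]: one cut set from each child combined → 1 × 1 × 2 × 1 = 2 cut set(s).
Vaporizer chain lost [AND]: one cut set from each child combined → 1 × 1 = 1 cut set(s).
Pipeline path fails [AND]: one cut set from each child combined → 1 × 1 × 1 = 1 cut set(s).
Scavenge line inoperative [OR]: union of children's cut sets → 2 cut set(s).
O2 supply unavailable [OR]: union of children's cut sets → 3 cut set(s).
Cylinder backup 2 lost [OR]: union of children's cut sets → 5 cut set(s).
Anesthesia gas delivery interrupted [OR]: union of children's cut sets → 10 cut set(s).
Minimal cut sets: {#3 fresh-gas outlet failed, Check valve lost, Primary O2 cylinder degraded, Redundant vaporizer is inoperative}; {Check valve lost, Primary O2 cylinder degraded, Redundant vaporizer is inoperative, Secondary CO2 absorber is inoperative}; {#1 supply hose failed, Primary flowmeter malfunctions, South APL valve failed, South pipeline inlet malfunctions}; {Inboard pressure regulator lost}; {Forward check valve 2 stuck}; {O2 cylinder 2 is down}; {Standby fresh-gas outlet 2 faulted}; {CO2 absorber 2 offline}; {Upper vaporizer 2 offline}; {#2 APL valve 2 stuck}.

10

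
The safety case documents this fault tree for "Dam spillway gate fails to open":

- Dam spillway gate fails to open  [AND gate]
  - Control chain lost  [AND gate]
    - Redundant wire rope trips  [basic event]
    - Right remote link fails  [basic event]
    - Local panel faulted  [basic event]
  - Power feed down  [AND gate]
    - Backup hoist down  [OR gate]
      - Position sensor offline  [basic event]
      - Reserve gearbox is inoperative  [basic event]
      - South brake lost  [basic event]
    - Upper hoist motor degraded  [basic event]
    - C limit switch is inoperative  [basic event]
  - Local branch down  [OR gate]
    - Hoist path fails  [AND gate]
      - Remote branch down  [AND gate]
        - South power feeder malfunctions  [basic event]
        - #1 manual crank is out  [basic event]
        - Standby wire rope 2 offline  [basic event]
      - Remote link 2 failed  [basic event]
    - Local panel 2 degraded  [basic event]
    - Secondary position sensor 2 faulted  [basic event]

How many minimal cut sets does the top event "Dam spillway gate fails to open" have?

Control chain lost [AND]: one cut set from each child combined → 1 × 1 × 1 = 1 cut set(s).
Backup hoist down [OR]: union of children's cut sets → 3 cut set(s).
Power feed down [AND]: one cut set from each child combined → 3 × 1 × 1 = 3 cut set(s).
Remote branch down [AND]: one cut set from each child combined → 1 × 1 × 1 = 1 cut set(s).
Hoist path fails [AND]: one cut set from each child combined → 1 × 1 = 1 cut set(s).
Local branch down [OR]: union of children's cut sets → 3 cut set(s).
Dam spillway gate fails to open [AND]: one cut set from each child combined → 1 × 3 × 3 = 9 cut set(s).
Minimal cut sets: {#1 manual crank is out, C limit switch is inoperative, Local panel faulted, Position sensor offline, Redundant wire rope trips, Remote link 2 failed, Right remote link fails, South power feeder malfunctions, Standby wire rope 2 offline, Upper hoist motor degraded}; {C limit switch is inoperative, Local panel 2 degraded, Local panel faulted, Position sensor offline, Redundant wire rope trips, Right remote link fails, Upper hoist motor degraded}; {C limit switch is inoperative, Local panel faulted, Position sensor offline, Redundant wire rope trips, Right remote link fails, Secondary position sensor 2 faulted, Upper hoist motor degraded}; {#1 manual crank is out, C limit switch is inoperative, Local panel faulted, Redundant wire rope trips, Remote link 2 failed, Reserve gearbox is inoperative, Right remote link fails, South power feeder malfunctions, Standby wire rope 2 offline, Upper hoist motor degraded}; {C limit switch is inoperative, Local panel 2 degraded, Local panel faulted, Redundant wire rope trips, Reserve gearbox is inoperative, Right remote link fails, Upper hoist motor degraded}; {C limit switch is inoperative, Local panel faulted, Redundant wire rope trips, Reserve gearbox is inoperative, Right remote link fails, Secondary position sensor 2 faulted, Upper hoist motor degraded}; {#1 manual crank is out, C limit switch is inoperative, Local panel faulted, Redundant wire rope trips, Remote link 2 failed, Right remote link fails, South brake lost, South power feeder malfunctions, Standby wire rope 2 offline, Upper hoist motor degraded}; {C limit switch is inoperative, Local panel 2 degraded, Local panel faulted, Redundant wire rope trips, Right remote link fails, South brake lost, Upper hoist motor degraded}; {C limit switch is inoperative, Local panel faulted, Redundant wire rope trips, Right remote link fails, Secondary position sensor 2 faulted, South brake lost, Upper hoist motor degraded}.

9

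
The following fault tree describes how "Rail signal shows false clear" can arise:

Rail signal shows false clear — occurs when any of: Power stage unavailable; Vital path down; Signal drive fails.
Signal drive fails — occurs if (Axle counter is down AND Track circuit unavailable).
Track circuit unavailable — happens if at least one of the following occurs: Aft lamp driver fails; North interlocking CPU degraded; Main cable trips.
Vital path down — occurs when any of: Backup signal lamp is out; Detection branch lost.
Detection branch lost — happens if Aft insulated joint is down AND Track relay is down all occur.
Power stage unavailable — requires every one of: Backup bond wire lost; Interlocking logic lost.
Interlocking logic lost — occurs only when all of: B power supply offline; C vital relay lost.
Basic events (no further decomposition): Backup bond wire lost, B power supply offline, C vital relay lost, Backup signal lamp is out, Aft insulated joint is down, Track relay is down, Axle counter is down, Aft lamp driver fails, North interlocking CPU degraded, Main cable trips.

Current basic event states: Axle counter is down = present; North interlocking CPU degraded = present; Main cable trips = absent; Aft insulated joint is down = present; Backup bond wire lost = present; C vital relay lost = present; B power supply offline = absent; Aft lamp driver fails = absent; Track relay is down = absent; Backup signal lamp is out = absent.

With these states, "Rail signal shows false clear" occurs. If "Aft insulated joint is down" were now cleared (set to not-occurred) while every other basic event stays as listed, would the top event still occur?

Counterfactual: set "Aft insulated joint is down" to not occurred.
Interlocking logic lost [AND]: B power supply offline=not, C vital relay lost=occurs → not all inputs occur → does not occur.
Power stage unavailable [AND]: Backup bond wire lost=occurs, Interlocking logic lost=not → not all inputs occur → does not occur.
Detection branch lost [AND]: Aft insulated joint is down=not, Track relay is down=not → not all inputs occur → does not occur.
Vital path down [OR]: Backup signal lamp is out=not, Detection branch lost=not → no input occurs → does not occur.
Track circuit unavailable [OR]: Aft lamp driver fails=not, North interlocking CPU degraded=occurs, Main cable trips=not → at least one input occurs → occurs.
Signal drive fails [AND]: Axle counter is down=occurs, Track circuit unavailable=occurs → all inputs occur → occurs.
Rail signal shows false clear [OR]: Power stage unavailable=not, Vital path down=not, Signal drive fails=occurs → at least one input occurs → occurs.

Yes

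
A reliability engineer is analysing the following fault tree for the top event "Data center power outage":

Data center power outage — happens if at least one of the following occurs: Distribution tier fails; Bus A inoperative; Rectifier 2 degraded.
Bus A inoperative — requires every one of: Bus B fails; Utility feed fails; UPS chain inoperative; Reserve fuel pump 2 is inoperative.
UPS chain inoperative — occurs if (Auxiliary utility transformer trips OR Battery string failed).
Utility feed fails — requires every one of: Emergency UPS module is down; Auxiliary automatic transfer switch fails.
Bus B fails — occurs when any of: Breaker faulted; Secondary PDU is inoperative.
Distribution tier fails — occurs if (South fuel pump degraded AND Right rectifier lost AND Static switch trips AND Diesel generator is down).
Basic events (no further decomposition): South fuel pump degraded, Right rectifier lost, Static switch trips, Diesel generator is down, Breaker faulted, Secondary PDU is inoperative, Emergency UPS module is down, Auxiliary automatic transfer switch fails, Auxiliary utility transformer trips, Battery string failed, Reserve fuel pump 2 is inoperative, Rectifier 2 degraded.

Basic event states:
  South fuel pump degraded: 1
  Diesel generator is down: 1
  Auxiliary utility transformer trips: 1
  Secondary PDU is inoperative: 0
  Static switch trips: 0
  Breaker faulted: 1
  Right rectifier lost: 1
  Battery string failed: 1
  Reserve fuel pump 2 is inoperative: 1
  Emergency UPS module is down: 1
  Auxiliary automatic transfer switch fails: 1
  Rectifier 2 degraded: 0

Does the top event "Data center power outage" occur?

Distribution tier fails [AND]: South fuel pump degraded=occurs, Right rectifier lost=occurs, Static switch trips=not, Diesel generator is down=occurs → not all inputs occur → does not occur.
Bus B fails [OR]: Breaker faulted=occurs, Secondary PDU is inoperative=not → at least one input occurs → occurs.
Utility feed fails [AND]: Emergency UPS module is down=occurs, Auxiliary automatic transfer switch fails=occurs → all inputs occur → occurs.
UPS chain inoperative [OR]: Auxiliary utility transformer trips=occurs, Battery string failed=occurs → at least one input occurs → occurs.
Bus A inoperative [AND]: Bus B fails=occurs, Utility feed fails=occurs, UPS chain inoperative=occurs, Reserve fuel pump 2 is inoperative=occurs → all inputs occur → occurs.
Data center power outage [OR]: Distribution tier fails=not, Bus A inoperative=occurs, Rectifier 2 degraded=not → at least one input occurs → occurs.

Yes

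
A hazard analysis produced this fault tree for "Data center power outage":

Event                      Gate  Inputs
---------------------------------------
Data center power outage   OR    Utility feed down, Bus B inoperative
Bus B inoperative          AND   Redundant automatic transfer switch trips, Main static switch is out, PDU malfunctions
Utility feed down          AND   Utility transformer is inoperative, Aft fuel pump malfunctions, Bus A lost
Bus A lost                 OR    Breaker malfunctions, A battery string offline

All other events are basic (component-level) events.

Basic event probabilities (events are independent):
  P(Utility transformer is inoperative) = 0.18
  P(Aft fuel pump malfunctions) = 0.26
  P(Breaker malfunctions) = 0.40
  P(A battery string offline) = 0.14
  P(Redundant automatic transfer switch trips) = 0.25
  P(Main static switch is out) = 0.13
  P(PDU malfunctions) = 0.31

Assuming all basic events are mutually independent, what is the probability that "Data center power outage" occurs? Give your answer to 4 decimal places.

0.0325

P(Bus A lost) [OR] = 1 − (1−0.40) × (1−0.14) = 0.484000
P(Utility feed down) [AND] = 0.18 × 0.26 × 0.484000 = 0.022651
P(Bus B inoperative) [AND] = 0.25 × 0.13 × 0.31 = 0.010075
P(Data center power outage) [OR] = 1 − (1−0.022651) × (1−0.010075) = 0.032498
Rounded to 4 decimal places: P(Data center power outage) ≈ 0.0325.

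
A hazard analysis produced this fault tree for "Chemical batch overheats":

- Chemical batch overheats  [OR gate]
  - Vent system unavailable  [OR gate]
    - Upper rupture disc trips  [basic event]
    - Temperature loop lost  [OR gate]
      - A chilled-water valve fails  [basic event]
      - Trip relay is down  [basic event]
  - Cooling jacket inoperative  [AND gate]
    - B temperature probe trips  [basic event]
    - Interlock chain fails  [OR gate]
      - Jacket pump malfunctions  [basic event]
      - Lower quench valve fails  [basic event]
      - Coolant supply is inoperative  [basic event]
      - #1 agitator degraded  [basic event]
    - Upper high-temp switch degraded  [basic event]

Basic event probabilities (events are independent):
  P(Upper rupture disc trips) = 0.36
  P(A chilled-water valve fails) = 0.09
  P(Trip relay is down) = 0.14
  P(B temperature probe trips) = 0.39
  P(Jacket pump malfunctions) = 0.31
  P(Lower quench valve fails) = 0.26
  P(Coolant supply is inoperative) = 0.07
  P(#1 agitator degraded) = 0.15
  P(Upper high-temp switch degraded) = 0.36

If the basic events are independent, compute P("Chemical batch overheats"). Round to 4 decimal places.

P(Temperature loop lost) [OR] = 1 − (1−0.09) × (1−0.14) = 0.217400
P(Vent system unavailable) [OR] = 1 − (1−0.36) × (1−0.217400) = 0.499136
P(Interlock chain fails) [OR] = 1 − (1−0.31) × (1−0.26) × (1−0.07) × (1−0.15) = 0.596371
P(Cooling jacket inoperative) [AND] = 0.39 × 0.596371 × 0.36 = 0.083730
P(Chemical batch overheats) [OR] = 1 − (1−0.499136) × (1−0.083730) = 0.541073
Rounded to 4 decimal places: P(Chemical batch overheats) ≈ 0.5411.

0.5411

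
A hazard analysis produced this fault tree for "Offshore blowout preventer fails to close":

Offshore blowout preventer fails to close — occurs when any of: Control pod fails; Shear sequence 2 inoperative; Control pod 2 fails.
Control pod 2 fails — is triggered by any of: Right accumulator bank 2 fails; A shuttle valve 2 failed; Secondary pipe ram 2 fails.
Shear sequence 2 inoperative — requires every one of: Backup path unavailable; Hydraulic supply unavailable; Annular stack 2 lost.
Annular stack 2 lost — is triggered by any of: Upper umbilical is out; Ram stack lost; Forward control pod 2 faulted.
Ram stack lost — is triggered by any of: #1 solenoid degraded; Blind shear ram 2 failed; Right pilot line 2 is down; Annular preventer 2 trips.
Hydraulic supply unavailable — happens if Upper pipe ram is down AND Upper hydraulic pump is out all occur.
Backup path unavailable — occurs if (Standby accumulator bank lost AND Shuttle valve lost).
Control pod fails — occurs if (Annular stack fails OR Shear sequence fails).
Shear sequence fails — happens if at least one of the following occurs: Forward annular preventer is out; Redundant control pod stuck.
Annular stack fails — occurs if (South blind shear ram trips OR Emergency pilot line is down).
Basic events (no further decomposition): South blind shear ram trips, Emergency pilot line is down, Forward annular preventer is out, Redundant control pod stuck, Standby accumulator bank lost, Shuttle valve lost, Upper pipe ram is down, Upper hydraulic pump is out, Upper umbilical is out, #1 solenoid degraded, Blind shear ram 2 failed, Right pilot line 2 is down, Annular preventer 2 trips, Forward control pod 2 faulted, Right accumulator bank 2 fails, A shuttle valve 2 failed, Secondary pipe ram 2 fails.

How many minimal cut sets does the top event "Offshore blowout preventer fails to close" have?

Annular stack fails [OR]: union of children's cut sets → 2 cut set(s).
Shear sequence fails [OR]: union of children's cut sets → 2 cut set(s).
Control pod fails [OR]: union of children's cut sets → 4 cut set(s).
Backup path unavailable [AND]: one cut set from each child combined → 1 × 1 = 1 cut set(s).
Hydraulic supply unavailable [AND]: one cut set from each child combined → 1 × 1 = 1 cut set(s).
Ram stack lost [OR]: union of children's cut sets → 4 cut set(s).
Annular stack 2 lost [OR]: union of children's cut sets → 6 cut set(s).
Shear sequence 2 inoperative [AND]: one cut set from each child combined → 1 × 1 × 6 = 6 cut set(s).
Control pod 2 fails [OR]: union of children's cut sets → 3 cut set(s).
Offshore blowout preventer fails to close [OR]: union of children's cut sets → 13 cut set(s).

13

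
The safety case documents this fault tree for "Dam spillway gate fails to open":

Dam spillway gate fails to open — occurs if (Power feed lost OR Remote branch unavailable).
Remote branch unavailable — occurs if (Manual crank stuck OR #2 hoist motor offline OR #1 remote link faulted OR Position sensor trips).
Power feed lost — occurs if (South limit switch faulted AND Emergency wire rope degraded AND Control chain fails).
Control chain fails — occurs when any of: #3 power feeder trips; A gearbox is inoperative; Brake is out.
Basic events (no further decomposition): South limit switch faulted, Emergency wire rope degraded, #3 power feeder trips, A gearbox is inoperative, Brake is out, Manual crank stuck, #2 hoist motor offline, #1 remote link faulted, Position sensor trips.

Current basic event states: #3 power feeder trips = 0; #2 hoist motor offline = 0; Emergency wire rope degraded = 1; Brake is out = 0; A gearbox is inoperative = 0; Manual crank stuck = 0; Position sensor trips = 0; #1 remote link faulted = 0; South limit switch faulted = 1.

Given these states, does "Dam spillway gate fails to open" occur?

No

Control chain fails [OR]: #3 power feeder trips=not, A gearbox is inoperative=not, Brake is out=not → no input occurs → does not occur.
Power feed lost [AND]: South limit switch faulted=occurs, Emergency wire rope degraded=occurs, Control chain fails=not → not all inputs occur → does not occur.
Remote branch unavailable [OR]: Manual crank stuck=not, #2 hoist motor offline=not, #1 remote link faulted=not, Position sensor trips=not → no input occurs → does not occur.
Dam spillway gate fails to open [OR]: Power feed lost=not, Remote branch unavailable=not → no input occurs → does not occur.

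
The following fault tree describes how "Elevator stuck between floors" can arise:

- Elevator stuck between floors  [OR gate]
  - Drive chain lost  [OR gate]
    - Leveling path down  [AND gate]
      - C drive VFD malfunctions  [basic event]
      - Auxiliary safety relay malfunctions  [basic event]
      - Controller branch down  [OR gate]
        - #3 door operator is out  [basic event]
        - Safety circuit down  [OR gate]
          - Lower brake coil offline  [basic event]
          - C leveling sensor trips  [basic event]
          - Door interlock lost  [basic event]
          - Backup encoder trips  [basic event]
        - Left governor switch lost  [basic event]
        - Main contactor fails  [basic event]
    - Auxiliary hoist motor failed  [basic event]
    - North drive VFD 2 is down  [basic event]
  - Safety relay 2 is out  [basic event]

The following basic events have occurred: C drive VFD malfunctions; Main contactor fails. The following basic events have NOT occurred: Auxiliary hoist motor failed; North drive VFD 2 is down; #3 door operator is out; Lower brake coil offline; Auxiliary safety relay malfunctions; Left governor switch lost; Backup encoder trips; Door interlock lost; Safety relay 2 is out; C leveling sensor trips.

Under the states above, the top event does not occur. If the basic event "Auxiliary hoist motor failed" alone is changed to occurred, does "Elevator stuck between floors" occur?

Yes

Counterfactual: set "Auxiliary hoist motor failed" to occurred.
Safety circuit down [OR]: Lower brake coil offline=not, C leveling sensor trips=not, Door interlock lost=not, Backup encoder trips=not → no input occurs → does not occur.
Controller branch down [OR]: #3 door operator is out=not, Safety circuit down=not, Left governor switch lost=not, Main contactor fails=occurs → at least one input occurs → occurs.
Leveling path down [AND]: C drive VFD malfunctions=occurs, Auxiliary safety relay malfunctions=not, Controller branch down=occurs → not all inputs occur → does not occur.
Drive chain lost [OR]: Leveling path down=not, Auxiliary hoist motor failed=occurs, North drive VFD 2 is down=not → at least one input occurs → occurs.
Elevator stuck between floors [OR]: Drive chain lost=occurs, Safety relay 2 is out=not → at least one input occurs → occurs.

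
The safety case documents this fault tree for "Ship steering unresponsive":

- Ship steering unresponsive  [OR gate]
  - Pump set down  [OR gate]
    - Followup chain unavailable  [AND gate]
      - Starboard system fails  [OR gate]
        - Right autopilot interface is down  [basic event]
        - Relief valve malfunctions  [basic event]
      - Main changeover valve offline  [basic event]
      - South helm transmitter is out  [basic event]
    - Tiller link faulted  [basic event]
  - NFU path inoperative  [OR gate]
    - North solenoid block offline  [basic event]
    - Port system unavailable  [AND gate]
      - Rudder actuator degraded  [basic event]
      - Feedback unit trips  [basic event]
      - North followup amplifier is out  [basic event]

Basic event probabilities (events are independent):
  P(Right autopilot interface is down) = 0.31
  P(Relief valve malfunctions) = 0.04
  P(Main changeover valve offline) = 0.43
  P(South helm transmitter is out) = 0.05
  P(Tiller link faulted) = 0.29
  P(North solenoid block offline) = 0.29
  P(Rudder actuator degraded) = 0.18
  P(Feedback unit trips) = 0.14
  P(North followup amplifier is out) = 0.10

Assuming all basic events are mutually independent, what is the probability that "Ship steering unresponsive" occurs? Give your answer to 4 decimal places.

P(Starboard system fails) [OR] = 1 − (1−0.31) × (1−0.04) = 0.337600
P(Followup chain unavailable) [AND] = 0.337600 × 0.43 × 0.05 = 0.007258
P(Pump set down) [OR] = 1 − (1−0.007258) × (1−0.29) = 0.295153
P(Port system unavailable) [AND] = 0.18 × 0.14 × 0.10 = 0.002520
P(NFU path inoperative) [OR] = 1 − (1−0.29) × (1−0.002520) = 0.291789
P(Ship steering unresponsive) [OR] = 1 − (1−0.295153) × (1−0.291789) = 0.500820
Rounded to 4 decimal places: P(Ship steering unresponsive) ≈ 0.5008.

0.5008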